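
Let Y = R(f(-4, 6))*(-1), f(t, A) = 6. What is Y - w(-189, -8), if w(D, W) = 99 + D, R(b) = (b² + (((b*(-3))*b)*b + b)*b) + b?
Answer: 3900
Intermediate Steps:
R(b) = b + b² + b*(b - 3*b³) (R(b) = (b² + (((-3*b)*b)*b + b)*b) + b = (b² + ((-3*b²)*b + b)*b) + b = (b² + (-3*b³ + b)*b) + b = (b² + (b - 3*b³)*b) + b = (b² + b*(b - 3*b³)) + b = b + b² + b*(b - 3*b³))
Y = 3810 (Y = (6*(1 - 3*6³ + 2*6))*(-1) = (6*(1 - 3*216 + 12))*(-1) = (6*(1 - 648 + 12))*(-1) = (6*(-635))*(-1) = -3810*(-1) = 3810)
Y - w(-189, -8) = 3810 - (99 - 189) = 3810 - 1*(-90) = 3810 + 90 = 3900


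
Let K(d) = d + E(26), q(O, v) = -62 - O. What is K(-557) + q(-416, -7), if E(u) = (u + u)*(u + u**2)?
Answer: 36301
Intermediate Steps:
E(u) = 2*u*(u + u**2) (E(u) = (2*u)*(u + u**2) = 2*u*(u + u**2))
K(d) = 36504 + d (K(d) = d + 2*26**2*(1 + 26) = d + 2*676*27 = d + 36504 = 36504 + d)
K(-557) + q(-416, -7) = (36504 - 557) + (-62 - 1*(-416)) = 35947 + (-62 + 416) = 35947 + 354 = 36301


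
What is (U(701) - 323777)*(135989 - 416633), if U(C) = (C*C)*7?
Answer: -874495123320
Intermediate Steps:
U(C) = 7*C**2 (U(C) = C**2*7 = 7*C**2)
(U(701) - 323777)*(135989 - 416633) = (7*701**2 - 323777)*(135989 - 416633) = (7*491401 - 323777)*(-280644) = (3439807 - 323777)*(-280644) = 3116030*(-280644) = -874495123320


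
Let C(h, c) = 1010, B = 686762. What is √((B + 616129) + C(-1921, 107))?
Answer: √1303901 ≈ 1141.9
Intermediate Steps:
√((B + 616129) + C(-1921, 107)) = √((686762 + 616129) + 1010) = √(1302891 + 1010) = √1303901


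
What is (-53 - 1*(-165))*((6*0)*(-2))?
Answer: 0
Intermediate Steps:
(-53 - 1*(-165))*((6*0)*(-2)) = (-53 + 165)*(0*(-2)) = 112*0 = 0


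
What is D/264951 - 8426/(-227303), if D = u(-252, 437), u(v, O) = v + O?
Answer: 2274528181/60224157153 ≈ 0.037768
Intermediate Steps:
u(v, O) = O + v
D = 185 (D = 437 - 252 = 185)
D/264951 - 8426/(-227303) = 185/264951 - 8426/(-227303) = 185*(1/264951) - 8426*(-1/227303) = 185/264951 + 8426/227303 = 2274528181/60224157153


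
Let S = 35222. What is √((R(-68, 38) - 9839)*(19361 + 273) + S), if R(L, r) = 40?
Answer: 2*I*√48089586 ≈ 13869.0*I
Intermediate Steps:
√((R(-68, 38) - 9839)*(19361 + 273) + S) = √((40 - 9839)*(19361 + 273) + 35222) = √(-9799*19634 + 35222) = √(-192393566 + 35222) = √(-192358344) = 2*I*√48089586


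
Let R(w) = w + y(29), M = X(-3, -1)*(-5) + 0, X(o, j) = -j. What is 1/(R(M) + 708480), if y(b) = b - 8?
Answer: 1/708496 ≈ 1.4114e-6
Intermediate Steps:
y(b) = -8 + b
M = -5 (M = -1*(-1)*(-5) + 0 = 1*(-5) + 0 = -5 + 0 = -5)
R(w) = 21 + w (R(w) = w + (-8 + 29) = w + 21 = 21 + w)
1/(R(M) + 708480) = 1/((21 - 5) + 708480) = 1/(16 + 708480) = 1/708496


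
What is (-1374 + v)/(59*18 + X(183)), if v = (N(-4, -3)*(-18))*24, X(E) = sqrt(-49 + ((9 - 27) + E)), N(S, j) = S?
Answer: 93987/281932 - 177*sqrt(29)/281932 ≈ 0.32999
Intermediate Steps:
X(E) = sqrt(-67 + E) (X(E) = sqrt(-49 + (-18 + E)) = sqrt(-67 + E))
v = 1728 (v = -4*(-18)*24 = 72*24 = 1728)
(-1374 + v)/(59*18 + X(183)) = (-1374 + 1728)/(59*18 + sqrt(-67 + 183)) = 354/(1062 + sqrt(116)) = 354/(1062 + 2*sqrt(29))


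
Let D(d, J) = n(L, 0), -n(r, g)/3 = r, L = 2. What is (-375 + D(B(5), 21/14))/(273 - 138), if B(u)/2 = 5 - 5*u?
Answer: -127/45 ≈ -2.8222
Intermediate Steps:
B(u) = 10 - 10*u (B(u) = 2*(5 - 5*u) = 10 - 10*u)
n(r, g) = -3*r
D(d, J) = -6 (D(d, J) = -3*2 = -6)
(-375 + D(B(5), 21/14))/(273 - 138) = (-375 - 6)/(273 - 138) = -381/135 = -381*1/135 = -127/45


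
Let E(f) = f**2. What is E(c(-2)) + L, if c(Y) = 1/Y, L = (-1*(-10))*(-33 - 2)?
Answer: -1399/4 ≈ -349.75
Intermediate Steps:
L = -350 (L = 10*(-35) = -350)
c(Y) = 1/Y
E(c(-2)) + L = (1/(-2))**2 - 350 = (-1/2)**2 - 350 = 1/4 - 350 = -1399/4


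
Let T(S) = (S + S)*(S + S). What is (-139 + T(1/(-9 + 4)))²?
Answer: 12047841/625 ≈ 19277.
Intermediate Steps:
T(S) = 4*S² (T(S) = (2*S)*(2*S) = 4*S²)
(-139 + T(1/(-9 + 4)))² = (-139 + 4*(1/(-9 + 4))²)² = (-139 + 4*(1/(-5))²)² = (-139 + 4*(-⅕)²)² = (-139 + 4*(1/25))² = (-139 + 4/25)² = (-3471/25)² = 12047841/625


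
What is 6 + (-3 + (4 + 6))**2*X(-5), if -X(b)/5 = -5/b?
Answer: -239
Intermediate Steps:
X(b) = 25/b (X(b) = -(-25)/b = 25/b)
6 + (-3 + (4 + 6))**2*X(-5) = 6 + (-3 + (4 + 6))**2*(25/(-5)) = 6 + (-3 + 10)**2*(25*(-1/5)) = 6 + 7**2*(-5) = 6 + 49*(-5) = 6 - 245 = -239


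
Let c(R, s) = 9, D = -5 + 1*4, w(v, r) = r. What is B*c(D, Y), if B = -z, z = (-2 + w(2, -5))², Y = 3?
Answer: -441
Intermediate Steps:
D = -1 (D = -5 + 4 = -1)
z = 49 (z = (-2 - 5)² = (-7)² = 49)
B = -49 (B = -1*49 = -49)
B*c(D, Y) = -49*9 = -441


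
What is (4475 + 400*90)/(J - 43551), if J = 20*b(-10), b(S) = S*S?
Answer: -40475/41551 ≈ -0.97410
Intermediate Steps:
b(S) = S**2
J = 2000 (J = 20*(-10)**2 = 20*100 = 2000)
(4475 + 400*90)/(J - 43551) = (4475 + 400*90)/(2000 - 43551) = (4475 + 36000)/(-41551) = 40475*(-1/41551) = -40475/41551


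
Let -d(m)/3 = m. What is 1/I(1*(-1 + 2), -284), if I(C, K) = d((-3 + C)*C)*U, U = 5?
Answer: 1/30 ≈ 0.033333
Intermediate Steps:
d(m) = -3*m
I(C, K) = -15*C*(-3 + C) (I(C, K) = -3*(-3 + C)*C*5 = -3*C*(-3 + C)*5 = -15*C*(-3 + C))
1/I(1*(-1 + 2), -284) = 1/(15*(1*(-1 + 2))*(3 - (-1 + 2))) = 1/(15*(1*1)*(3 - 1)) = 1/(15*1*(3 - 1*1)) = 1/(15*1*(3 - 1)) = 1/(15*1*2) = 1/30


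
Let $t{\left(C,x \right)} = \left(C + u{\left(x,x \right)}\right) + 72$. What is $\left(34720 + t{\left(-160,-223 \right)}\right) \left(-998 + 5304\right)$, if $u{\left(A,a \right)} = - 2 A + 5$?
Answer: $151067398$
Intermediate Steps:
$u{\left(A,a \right)} = 5 - 2 A$
$t{\left(C,x \right)} = 77 + C - 2 x$ ($t{\left(C,x \right)} = \left(C - \left(-5 + 2 x\right)\right) + 72 = \left(5 + C - 2 x\right) + 72 = 77 + C - 2 x$)
$\left(34720 + t{\left(-160,-223 \right)}\right) \left(-998 + 5304\right) = \left(34720 - -363\right) \left(-998 + 5304\right) = \left(34720 + \left(77 - 160 + 446\right)\right) 4306 = \left(34720 + 363\right) 4306 = 35083 \cdot 4306 = 151067398$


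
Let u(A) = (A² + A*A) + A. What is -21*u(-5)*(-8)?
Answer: 7560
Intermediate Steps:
u(A) = A + 2*A² (u(A) = (A² + A²) + A = 2*A² + A = A + 2*A²)
-21*u(-5)*(-8) = -(-105)*(1 + 2*(-5))*(-8) = -(-105)*(1 - 10)*(-8) = -(-105)*(-9)*(-8) = -21*45*(-8) = -945*(-8) = 7560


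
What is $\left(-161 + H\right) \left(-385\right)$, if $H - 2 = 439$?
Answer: $-107800$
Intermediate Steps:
$H = 441$ ($H = 2 + 439 = 441$)
$\left(-161 + H\right) \left(-385\right) = \left(-161 + 441\right) \left(-385\right) = 280 \left(-385\right) = -107800$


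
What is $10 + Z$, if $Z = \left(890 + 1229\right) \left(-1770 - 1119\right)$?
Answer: $-6121781$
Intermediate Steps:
$Z = -6121791$ ($Z = 2119 \left(-2889\right) = -6121791$)
$10 + Z = 10 - 6121791 = -6121781$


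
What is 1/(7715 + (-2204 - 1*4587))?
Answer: 1/924 ≈ 0.0010823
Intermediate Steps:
1/(7715 + (-2204 - 1*4587)) = 1/(7715 + (-2204 - 4587)) = 1/(7715 - 6791) = 1/924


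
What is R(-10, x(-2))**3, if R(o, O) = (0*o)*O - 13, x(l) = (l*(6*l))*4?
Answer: -2197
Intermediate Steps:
x(l) = 24*l**2 (x(l) = (6*l**2)*4 = 24*l**2)
R(o, O) = -13 (R(o, O) = 0*O - 13 = 0 - 13 = -13)
R(-10, x(-2))**3 = (-13)**3 = -2197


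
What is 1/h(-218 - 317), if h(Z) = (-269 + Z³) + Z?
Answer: -1/153131179 ≈ -6.5303e-9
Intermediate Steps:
h(Z) = -269 + Z + Z³
1/h(-218 - 317) = 1/(-269 + (-218 - 317) + (-218 - 317)³) = 1/(-269 - 535 + (-535)³) = 1/(-269 - 535 - 153130375) = 1/(-153131179) = -1/153131179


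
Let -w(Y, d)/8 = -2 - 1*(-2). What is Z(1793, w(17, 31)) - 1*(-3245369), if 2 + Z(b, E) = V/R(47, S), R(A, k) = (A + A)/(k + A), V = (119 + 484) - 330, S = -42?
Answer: 305065863/94 ≈ 3.2454e+6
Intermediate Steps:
w(Y, d) = 0 (w(Y, d) = -8*(-2 - 1*(-2)) = -8*(-2 + 2) = -8*0 = 0)
V = 273 (V = 603 - 330 = 273)
R(A, k) = 2*A/(A + k) (R(A, k) = (2*A)/(A + k) = 2*A/(A + k))
Z(b, E) = 1177/94 (Z(b, E) = -2 + 273/((2*47/(47 - 42))) = -2 + 273/((2*47/5)) = -2 + 273/((2*47*(⅕))) = -2 + 273/(94/5) = -2 + 273*(5/94) = -2 + 1365/94 = 1177/94)
Z(1793, w(17, 31)) - 1*(-3245369) = 1177/94 - 1*(-3245369) = 1177/94 + 3245369 = 305065863/94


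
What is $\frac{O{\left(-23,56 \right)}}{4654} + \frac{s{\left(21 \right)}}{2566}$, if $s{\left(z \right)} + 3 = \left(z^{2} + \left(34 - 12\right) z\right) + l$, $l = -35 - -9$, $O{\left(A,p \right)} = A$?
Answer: $\frac{2004289}{5971082} \approx 0.33567$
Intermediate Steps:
$l = -26$ ($l = -35 + 9 = -26$)
$s{\left(z \right)} = -29 + z^{2} + 22 z$ ($s{\left(z \right)} = -3 - \left(26 - z^{2} - \left(34 - 12\right) z\right) = -3 - \left(26 - z^{2} - 22 z\right) = -3 + \left(-26 + z^{2} + 22 z\right) = -29 + z^{2} + 22 z$)
$\frac{O{\left(-23,56 \right)}}{4654} + \frac{s{\left(21 \right)}}{2566} = - \frac{23}{4654} + \frac{-29 + 21^{2} + 22 \cdot 21}{2566} = \left(-23\right) \frac{1}{4654} + \left(-29 + 441 + 462\right) \frac{1}{2566} = - \frac{23}{4654} + 874 \cdot \frac{1}{2566} = - \frac{23}{4654} + \frac{437}{1283} = \frac{2004289}{5971082}$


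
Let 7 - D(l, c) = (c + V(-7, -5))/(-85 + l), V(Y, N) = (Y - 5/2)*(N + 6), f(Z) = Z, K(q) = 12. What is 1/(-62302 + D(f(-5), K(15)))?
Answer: -36/2242619 ≈ -1.6053e-5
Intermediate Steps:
V(Y, N) = (6 + N)*(-5/2 + Y) (V(Y, N) = (Y - 5*1/2)*(6 + N) = (Y - 5/2)*(6 + N) = (-5/2 + Y)*(6 + N) = (6 + N)*(-5/2 + Y))
D(l, c) = 7 - (-19/2 + c)/(-85 + l) (D(l, c) = 7 - (c + (-15 + 6*(-7) - 5/2*(-5) - 5*(-7)))/(-85 + l) = 7 - (c + (-15 - 42 + 25/2 + 35))/(-85 + l) = 7 - (c - 19/2)/(-85 + l) = 7 - (-19/2 + c)/(-85 + l))
1/(-62302 + D(f(-5), K(15))) = 1/(-62302 + (-1171/2 - 1*12 + 7*(-5))/(-85 - 5)) = 1/(-62302 + (-1171/2 - 12 - 35)/(-90)) = 1/(-62302 - 1/90*(-1265/2)) = 1/(-62302 + 253/36) = 1/(-2242619/36) = -36/2242619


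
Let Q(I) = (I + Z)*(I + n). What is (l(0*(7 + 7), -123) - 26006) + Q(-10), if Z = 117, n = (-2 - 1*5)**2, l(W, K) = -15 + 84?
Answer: -21764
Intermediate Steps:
l(W, K) = 69
n = 49 (n = (-2 - 5)**2 = (-7)**2 = 49)
Q(I) = (49 + I)*(117 + I) (Q(I) = (I + 117)*(I + 49) = (117 + I)*(49 + I) = (49 + I)*(117 + I))
(l(0*(7 + 7), -123) - 26006) + Q(-10) = (69 - 26006) + (5733 + (-10)**2 + 166*(-10)) = -25937 + (5733 + 100 - 1660) = -25937 + 4173 = -21764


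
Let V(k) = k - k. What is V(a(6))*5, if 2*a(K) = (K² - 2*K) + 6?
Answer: 0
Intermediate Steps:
a(K) = 3 + K²/2 - K (a(K) = ((K² - 2*K) + 6)/2 = (6 + K² - 2*K)/2 = 3 + K²/2 - K)
V(k) = 0
V(a(6))*5 = 0*5 = 0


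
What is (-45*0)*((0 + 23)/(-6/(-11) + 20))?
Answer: 0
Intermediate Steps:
(-45*0)*((0 + 23)/(-6/(-11) + 20)) = 0*(23/(-6*(-1/11) + 20)) = 0*(23/(6/11 + 20)) = 0*(23/(226/11)) = 0*(23*(11/226)) = 0*(253/226) = 0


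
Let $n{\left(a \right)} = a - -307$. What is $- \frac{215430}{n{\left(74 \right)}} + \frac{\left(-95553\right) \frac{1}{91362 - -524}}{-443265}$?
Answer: $- \frac{974936785888223}{1724230223110} \approx -565.43$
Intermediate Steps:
$n{\left(a \right)} = 307 + a$ ($n{\left(a \right)} = a + 307 = 307 + a$)
$- \frac{215430}{n{\left(74 \right)}} + \frac{\left(-95553\right) \frac{1}{91362 - -524}}{-443265} = - \frac{215430}{307 + 74} + \frac{\left(-95553\right) \frac{1}{91362 - -524}}{-443265} = - \frac{215430}{381} + - \frac{95553}{91362 + 524} \left(- \frac{1}{443265}\right) = \left(-215430\right) \frac{1}{381} + - \frac{95553}{91886} \left(- \frac{1}{443265}\right) = - \frac{71810}{127} + \left(-95553\right) \frac{1}{91886} \left(- \frac{1}{443265}\right) = - \frac{71810}{127} - - \frac{31851}{13576615930} = - \frac{71810}{127} + \frac{31851}{13576615930} = - \frac{974936785888223}{1724230223110}$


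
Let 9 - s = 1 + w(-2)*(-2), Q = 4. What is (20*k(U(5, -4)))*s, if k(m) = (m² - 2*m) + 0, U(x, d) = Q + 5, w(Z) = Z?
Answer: 5040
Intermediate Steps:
U(x, d) = 9 (U(x, d) = 4 + 5 = 9)
s = 4 (s = 9 - (1 - 2*(-2)) = 9 - (1 + 4) = 9 - 1*5 = 9 - 5 = 4)
k(m) = m² - 2*m
(20*k(U(5, -4)))*s = (20*(9*(-2 + 9)))*4 = (20*(9*7))*4 = (20*63)*4 = 1260*4 = 5040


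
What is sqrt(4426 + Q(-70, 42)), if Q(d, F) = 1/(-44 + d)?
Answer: sqrt(57520182)/114 ≈ 66.528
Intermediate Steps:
sqrt(4426 + Q(-70, 42)) = sqrt(4426 + 1/(-44 - 70)) = sqrt(4426 + 1/(-114)) = sqrt(4426 - 1/114) = sqrt(504563/114) = sqrt(57520182)/114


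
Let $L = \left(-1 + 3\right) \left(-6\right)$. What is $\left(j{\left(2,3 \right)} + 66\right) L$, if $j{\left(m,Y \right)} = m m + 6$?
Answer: $-912$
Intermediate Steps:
$L = -12$ ($L = 2 \left(-6\right) = -12$)
$j{\left(m,Y \right)} = 6 + m^{2}$ ($j{\left(m,Y \right)} = m^{2} + 6 = 6 + m^{2}$)
$\left(j{\left(2,3 \right)} + 66\right) L = \left(\left(6 + 2^{2}\right) + 66\right) \left(-12\right) = \left(\left(6 + 4\right) + 66\right) \left(-12\right) = \left(10 + 66\right) \left(-12\right) = 76 \left(-12\right) = -912$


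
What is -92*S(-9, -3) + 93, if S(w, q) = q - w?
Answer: -459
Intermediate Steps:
-92*S(-9, -3) + 93 = -92*(-3 - 1*(-9)) + 93 = -92*(-3 + 9) + 93 = -92*6 + 93 = -552 + 93 = -459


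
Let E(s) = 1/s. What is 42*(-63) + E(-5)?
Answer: -13231/5 ≈ -2646.2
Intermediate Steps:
42*(-63) + E(-5) = 42*(-63) + 1/(-5) = -2646 - ⅕ = -13231/5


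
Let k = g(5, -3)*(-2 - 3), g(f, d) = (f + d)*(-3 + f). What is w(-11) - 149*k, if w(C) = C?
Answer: 2969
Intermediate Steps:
g(f, d) = (-3 + f)*(d + f) (g(f, d) = (d + f)*(-3 + f) = (-3 + f)*(d + f))
k = -20 (k = (5**2 - 3*(-3) - 3*5 - 3*5)*(-2 - 3) = (25 + 9 - 15 - 15)*(-5) = 4*(-5) = -20)
w(-11) - 149*k = -11 - 149*(-20) = -11 + 2980 = 2969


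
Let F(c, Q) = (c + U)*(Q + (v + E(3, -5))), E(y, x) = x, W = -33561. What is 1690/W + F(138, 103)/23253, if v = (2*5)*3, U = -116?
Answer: 18403402/260131311 ≈ 0.070747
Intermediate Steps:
v = 30 (v = 10*3 = 30)
F(c, Q) = (-116 + c)*(25 + Q) (F(c, Q) = (c - 116)*(Q + (30 - 5)) = (-116 + c)*(Q + 25) = (-116 + c)*(25 + Q))
1690/W + F(138, 103)/23253 = 1690/(-33561) + (-2900 - 116*103 + 25*138 + 103*138)/23253 = 1690*(-1/33561) + (-2900 - 11948 + 3450 + 14214)*(1/23253) = -1690/33561 + 2816*(1/23253) = -1690/33561 + 2816/23253 = 18403402/260131311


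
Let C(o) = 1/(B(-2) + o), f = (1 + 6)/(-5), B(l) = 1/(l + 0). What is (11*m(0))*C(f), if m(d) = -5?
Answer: 550/19 ≈ 28.947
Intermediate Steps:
B(l) = 1/l
f = -7/5 (f = 7*(-⅕) = -7/5 ≈ -1.4000)
C(o) = 1/(-½ + o) (C(o) = 1/(1/(-2) + o) = 1/(-½ + o))
(11*m(0))*C(f) = (11*(-5))*(2/(-1 + 2*(-7/5))) = -110/(-1 - 14/5) = -110/(-19/5) = -110*(-5)/19 = -55*(-10/19) = 550/19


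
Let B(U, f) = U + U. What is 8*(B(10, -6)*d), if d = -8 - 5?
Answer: -2080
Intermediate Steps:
B(U, f) = 2*U
d = -13
8*(B(10, -6)*d) = 8*((2*10)*(-13)) = 8*(20*(-13)) = 8*(-260) = -2080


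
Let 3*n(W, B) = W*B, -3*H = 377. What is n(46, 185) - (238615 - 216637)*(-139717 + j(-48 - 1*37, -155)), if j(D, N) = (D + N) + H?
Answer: 9236219054/3 ≈ 3.0787e+9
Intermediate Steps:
H = -377/3 (H = -⅓*377 = -377/3 ≈ -125.67)
j(D, N) = -377/3 + D + N (j(D, N) = (D + N) - 377/3 = -377/3 + D + N)
n(W, B) = B*W/3 (n(W, B) = (W*B)/3 = (B*W)/3 = B*W/3)
n(46, 185) - (238615 - 216637)*(-139717 + j(-48 - 1*37, -155)) = (⅓)*185*46 - (238615 - 216637)*(-139717 + (-377/3 + (-48 - 1*37) - 155)) = 8510/3 - 21978*(-139717 + (-377/3 + (-48 - 37) - 155)) = 8510/3 - 21978*(-139717 + (-377/3 - 85 - 155)) = 8510/3 - 21978*(-139717 - 1097/3) = 8510/3 - 21978*(-420248)/3 = 8510/3 - 1*(-3078736848) = 8510/3 + 3078736848 = 9236219054/3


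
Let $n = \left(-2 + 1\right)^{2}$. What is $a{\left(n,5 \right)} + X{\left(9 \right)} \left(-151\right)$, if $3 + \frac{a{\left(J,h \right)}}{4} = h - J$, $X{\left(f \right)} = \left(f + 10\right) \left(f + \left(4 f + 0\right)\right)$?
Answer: $-129101$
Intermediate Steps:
$n = 1$ ($n = \left(-1\right)^{2} = 1$)
$X{\left(f \right)} = 5 f \left(10 + f\right)$ ($X{\left(f \right)} = \left(10 + f\right) \left(f + 4 f\right) = \left(10 + f\right) 5 f = 5 f \left(10 + f\right)$)
$a{\left(J,h \right)} = -12 - 4 J + 4 h$ ($a{\left(J,h \right)} = -12 + 4 \left(h - J\right) = -12 - \left(- 4 h + 4 J\right) = -12 - 4 J + 4 h$)
$a{\left(n,5 \right)} + X{\left(9 \right)} \left(-151\right) = \left(-12 - 4 + 4 \cdot 5\right) + 5 \cdot 9 \left(10 + 9\right) \left(-151\right) = \left(-12 - 4 + 20\right) + 5 \cdot 9 \cdot 19 \left(-151\right) = 4 + 855 \left(-151\right) = 4 - 129105 = -129101$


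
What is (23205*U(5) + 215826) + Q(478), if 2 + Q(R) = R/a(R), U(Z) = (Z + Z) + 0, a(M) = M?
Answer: 447875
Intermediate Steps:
U(Z) = 2*Z (U(Z) = 2*Z + 0 = 2*Z)
Q(R) = -1 (Q(R) = -2 + R/R = -2 + 1 = -1)
(23205*U(5) + 215826) + Q(478) = (23205*(2*5) + 215826) - 1 = (23205*10 + 215826) - 1 = (232050 + 215826) - 1 = 447876 - 1 = 447875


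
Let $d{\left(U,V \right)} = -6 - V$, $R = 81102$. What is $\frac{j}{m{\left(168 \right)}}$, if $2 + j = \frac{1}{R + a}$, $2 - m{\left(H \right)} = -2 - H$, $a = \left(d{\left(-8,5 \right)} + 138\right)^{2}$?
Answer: $- \frac{194461}{16723732} \approx -0.011628$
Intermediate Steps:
$a = 16129$ ($a = \left(\left(-6 - 5\right) + 138\right)^{2} = \left(-11 + 138\right)^{2} = 127^{2} = 16129$)
$m{\left(H \right)} = 4 + H$ ($m{\left(H \right)} = 2 - \left(-2 - H\right) = 2 + \left(2 + H\right) = 4 + H$)
$j = - \frac{194461}{97231}$ ($j = -2 + \frac{1}{81102 + 16129} = -2 + \frac{1}{97231} = - \frac{194461}{97231} \approx -2.0$)
$\frac{j}{m{\left(168 \right)}} = - \frac{194461}{97231 \left(4 + 168\right)} = - \frac{194461}{97231 \cdot 172} = \left(- \frac{194461}{97231}\right) \frac{1}{172} = - \frac{194461}{16723732}$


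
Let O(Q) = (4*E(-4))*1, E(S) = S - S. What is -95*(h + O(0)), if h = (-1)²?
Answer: -95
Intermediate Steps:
E(S) = 0
O(Q) = 0 (O(Q) = (4*0)*1 = 0*1 = 0)
h = 1
-95*(h + O(0)) = -95*(1 + 0) = -95*1 = -95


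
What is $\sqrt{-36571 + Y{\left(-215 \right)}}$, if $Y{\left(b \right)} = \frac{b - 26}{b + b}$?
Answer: $\frac{i \sqrt{6761874270}}{430} \approx 191.23 i$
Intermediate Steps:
$Y{\left(b \right)} = \frac{-26 + b}{2 b}$
$\sqrt{-36571 + Y{\left(-215 \right)}} = \sqrt{-36571 + \frac{-26 - 215}{2 \left(-215\right)}} = \sqrt{-36571 + \frac{1}{2} \left(- \frac{1}{215}\right) \left(-241\right)} = \sqrt{-36571 + \frac{241}{430}} = \sqrt{- \frac{15725289}{430}} = \frac{i \sqrt{6761874270}}{430}$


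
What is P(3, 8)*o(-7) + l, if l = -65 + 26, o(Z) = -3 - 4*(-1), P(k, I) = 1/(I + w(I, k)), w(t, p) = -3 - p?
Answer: -77/2 ≈ -38.500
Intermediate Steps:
P(k, I) = 1/(-3 + I - k) (P(k, I) = 1/(I + (-3 - k)) = 1/(-3 + I - k))
o(Z) = 1 (o(Z) = -3 + 4 = 1)
l = -39
P(3, 8)*o(-7) + l = -1/(3 + 3 - 1*8)*1 - 39 = -1/(3 + 3 - 8)*1 - 39 = -1/(-2)*1 - 39 = -1*(-½)*1 - 39 = (½)*1 - 39 = ½ - 39 = -77/2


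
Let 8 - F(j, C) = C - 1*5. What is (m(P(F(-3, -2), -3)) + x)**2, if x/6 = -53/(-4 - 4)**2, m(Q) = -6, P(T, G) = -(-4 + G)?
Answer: 123201/1024 ≈ 120.31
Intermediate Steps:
F(j, C) = 13 - C (F(j, C) = 8 - (C - 1*5) = 8 - (C - 5) = 8 - (-5 + C) = 8 + (5 - C) = 13 - C)
P(T, G) = 4 - G
x = -159/32 (x = 6*(-53/(-4 - 4)**2) = 6*(-53/((-8)**2)) = 6*(-53/64) = -159/32 ≈ -4.9688)
(m(P(F(-3, -2), -3)) + x)**2 = (-6 - 159/32)**2 = (-351/32)**2 = 123201/1024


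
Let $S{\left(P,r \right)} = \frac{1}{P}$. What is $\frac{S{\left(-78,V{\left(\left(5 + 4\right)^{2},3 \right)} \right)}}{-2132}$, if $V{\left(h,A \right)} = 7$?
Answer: $\frac{1}{166296} \approx 6.0134 \cdot 10^{-6}$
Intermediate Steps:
$\frac{S{\left(-78,V{\left(\left(5 + 4\right)^{2},3 \right)} \right)}}{-2132} = \frac{1}{\left(-78\right) \left(-2132\right)} = \left(- \frac{1}{78}\right) \left(- \frac{1}{2132}\right) = \frac{1}{166296}$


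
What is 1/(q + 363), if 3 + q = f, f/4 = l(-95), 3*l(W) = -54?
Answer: 1/288 ≈ 0.0034722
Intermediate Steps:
l(W) = -18 (l(W) = (⅓)*(-54) = -18)
f = -72 (f = 4*(-18) = -72)
q = -75 (q = -3 - 72 = -75)
1/(q + 363) = 1/(-75 + 363) = 1/288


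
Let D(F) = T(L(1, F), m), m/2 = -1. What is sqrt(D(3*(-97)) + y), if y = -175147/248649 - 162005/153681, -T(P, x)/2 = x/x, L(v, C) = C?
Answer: I*sqrt(67756366298033733210)/4245847441 ≈ 1.9387*I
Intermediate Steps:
m = -2 (m = 2*(-1) = -2)
T(P, x) = -2 (T(P, x) = -2*x/x = -2*1 = -2)
D(F) = -2
y = -7466571928/4245847441 (y = -175147*1/248649 - 162005*1/153681 = -175147/248649 - 162005/153681 = -7466571928/4245847441 ≈ -1.7586)
sqrt(D(3*(-97)) + y) = sqrt(-2 - 7466571928/4245847441) = sqrt(-15958266810/4245847441) = I*sqrt(67756366298033733210)/4245847441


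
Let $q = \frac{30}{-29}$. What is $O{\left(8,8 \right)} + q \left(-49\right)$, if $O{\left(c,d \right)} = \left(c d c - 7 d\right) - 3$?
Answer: $\frac{14607}{29} \approx 503.69$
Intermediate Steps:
$q = - \frac{30}{29}$ ($q = 30 \left(- \frac{1}{29}\right) = - \frac{30}{29} \approx -1.0345$)
$O{\left(c,d \right)} = -3 - 7 d + d c^{2}$ ($O{\left(c,d \right)} = \left(d c^{2} - 7 d\right) - 3 = \left(- 7 d + d c^{2}\right) - 3 = -3 - 7 d + d c^{2}$)
$O{\left(8,8 \right)} + q \left(-49\right) = \left(-3 - 56 + 8 \cdot 8^{2}\right) - - \frac{1470}{29} = \left(-3 - 56 + 8 \cdot 64\right) + \frac{1470}{29} = \left(-3 - 56 + 512\right) + \frac{1470}{29} = 453 + \frac{1470}{29} = \frac{14607}{29}$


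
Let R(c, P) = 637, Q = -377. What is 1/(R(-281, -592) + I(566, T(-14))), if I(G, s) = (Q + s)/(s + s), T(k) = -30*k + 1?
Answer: 421/268199 ≈ 0.0015697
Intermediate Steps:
T(k) = 1 - 30*k
I(G, s) = (-377 + s)/(2*s) (I(G, s) = (-377 + s)/(s + s) = (-377 + s)/((2*s)) = (-377 + s)*(1/(2*s)) = (-377 + s)/(2*s))
1/(R(-281, -592) + I(566, T(-14))) = 1/(637 + (-377 + (1 - 30*(-14)))/(2*(1 - 30*(-14)))) = 1/(637 + (-377 + (1 + 420))/(2*(1 + 420))) = 1/(637 + (½)*(-377 + 421)/421) = 1/(637 + (½)*(1/421)*44) = 1/(637 + 22/421) = 1/(268199/421) = 421/268199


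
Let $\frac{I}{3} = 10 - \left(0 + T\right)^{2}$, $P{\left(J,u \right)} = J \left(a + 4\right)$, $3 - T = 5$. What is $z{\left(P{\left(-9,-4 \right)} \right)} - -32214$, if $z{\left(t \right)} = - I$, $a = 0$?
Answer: $32196$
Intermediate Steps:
$T = -2$ ($T = 3 - 5 = -2$)
$P{\left(J,u \right)} = 4 J$ ($P{\left(J,u \right)} = J \left(0 + 4\right) = J 4 = 4 J$)
$I = 18$ ($I = 3 \left(10 - \left(0 - 2\right)^{2}\right) = 3 \left(10 - \left(-2\right)^{2}\right) = 3 \left(10 - 4\right) = 3 \cdot 6 = 18$)
$z{\left(t \right)} = -18$ ($z{\left(t \right)} = \left(-1\right) 18 = -18$)
$z{\left(P{\left(-9,-4 \right)} \right)} - -32214 = -18 - -32214 = -18 + 32214 = 32196$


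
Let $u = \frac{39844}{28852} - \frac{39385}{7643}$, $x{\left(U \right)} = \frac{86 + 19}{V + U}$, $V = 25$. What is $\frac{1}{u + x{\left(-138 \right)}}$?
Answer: $- \frac{6229572367}{29287125961} \approx -0.21271$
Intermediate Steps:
$x{\left(U \right)} = \frac{105}{25 + U}$ ($x{\left(U \right)} = \frac{86 + 19}{25 + U} = \frac{105}{25 + U}$)
$u = - \frac{207952082}{55128959}$ ($u = 39844 \cdot \frac{1}{28852} - \frac{39385}{7643} = \frac{9961}{7213} - \frac{39385}{7643} = - \frac{207952082}{55128959} \approx -3.7721$)
$\frac{1}{u + x{\left(-138 \right)}} = \frac{1}{- \frac{207952082}{55128959} + \frac{105}{25 - 138}} = \frac{1}{- \frac{207952082}{55128959} + \frac{105}{-113}} = \frac{1}{- \frac{207952082}{55128959} + 105 \left(- \frac{1}{113}\right)} = \frac{1}{- \frac{207952082}{55128959} - \frac{105}{113}} = \frac{1}{- \frac{29287125961}{6229572367}} = - \frac{6229572367}{29287125961}$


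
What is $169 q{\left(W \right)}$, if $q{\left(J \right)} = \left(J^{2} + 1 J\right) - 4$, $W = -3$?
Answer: $338$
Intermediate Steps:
$q{\left(J \right)} = -4 + J + J^{2}$ ($q{\left(J \right)} = \left(J^{2} + J\right) - 4 = \left(J + J^{2}\right) - 4 = -4 + J + J^{2}$)
$169 q{\left(W \right)} = 169 \left(-4 - 3 + \left(-3\right)^{2}\right) = 169 \left(-4 - 3 + 9\right) = 169 \cdot 2 = 338$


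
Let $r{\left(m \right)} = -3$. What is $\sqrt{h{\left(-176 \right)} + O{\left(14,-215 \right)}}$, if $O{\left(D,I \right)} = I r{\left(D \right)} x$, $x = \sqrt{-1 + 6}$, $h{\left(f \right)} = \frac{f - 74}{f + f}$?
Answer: $\frac{\sqrt{1375 + 1248720 \sqrt{5}}}{44} \approx 37.987$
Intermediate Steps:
$h{\left(f \right)} = \frac{-74 + f}{2 f}$
$x = \sqrt{5} \approx 2.2361$
$O{\left(D,I \right)} = - 3 I \sqrt{5}$ ($O{\left(D,I \right)} = I \left(-3\right) \sqrt{5} = - 3 I \sqrt{5}$)
$\sqrt{h{\left(-176 \right)} + O{\left(14,-215 \right)}} = \sqrt{\frac{-74 - 176}{2 \left(-176\right)} - - 645 \sqrt{5}} = \sqrt{\frac{1}{2} \left(- \frac{1}{176}\right) \left(-250\right) + 645 \sqrt{5}} = \sqrt{\frac{125}{176} + 645 \sqrt{5}}$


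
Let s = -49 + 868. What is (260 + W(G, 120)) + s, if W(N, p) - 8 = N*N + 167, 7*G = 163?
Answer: 88015/49 ≈ 1796.2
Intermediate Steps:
s = 819
G = 163/7 (G = (⅐)*163 = 163/7 ≈ 23.286)
W(N, p) = 175 + N² (W(N, p) = 8 + (N*N + 167) = 8 + (N² + 167) = 8 + (167 + N²) = 175 + N²)
(260 + W(G, 120)) + s = (260 + (175 + (163/7)²)) + 819 = (260 + (175 + 26569/49)) + 819 = (260 + 35144/49) + 819 = 47884/49 + 819 = 88015/49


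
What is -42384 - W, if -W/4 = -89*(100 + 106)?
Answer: -115720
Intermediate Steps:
W = 73336 (W = -(-356)*(100 + 106) = -(-356)*206 = -4*(-18334) = 73336)
-42384 - W = -42384 - 1*73336 = -42384 - 73336 = -115720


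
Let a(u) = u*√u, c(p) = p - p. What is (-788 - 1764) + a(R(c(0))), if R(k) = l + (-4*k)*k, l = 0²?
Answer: -2552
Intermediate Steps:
l = 0
c(p) = 0
R(k) = -4*k² (R(k) = 0 + (-4*k)*k = 0 - 4*k² = -4*k²)
a(u) = u^(3/2)
(-788 - 1764) + a(R(c(0))) = (-788 - 1764) + (-4*0²)^(3/2) = -2552 + (-4*0)^(3/2) = -2552 + 0^(3/2) = -2552 + 0 = -2552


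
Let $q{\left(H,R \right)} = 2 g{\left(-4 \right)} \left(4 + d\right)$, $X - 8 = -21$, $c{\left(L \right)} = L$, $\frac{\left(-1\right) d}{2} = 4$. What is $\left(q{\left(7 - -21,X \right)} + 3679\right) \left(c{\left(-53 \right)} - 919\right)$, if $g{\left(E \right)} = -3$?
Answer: $-3599316$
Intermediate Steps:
$d = -8$ ($d = \left(-2\right) 4 = -8$)
$X = -13$ ($X = 8 - 21 = -13$)
$q{\left(H,R \right)} = 24$ ($q{\left(H,R \right)} = 2 \left(-3\right) \left(4 - 8\right) = \left(-6\right) \left(-4\right) = 24$)
$\left(q{\left(7 - -21,X \right)} + 3679\right) \left(c{\left(-53 \right)} - 919\right) = \left(24 + 3679\right) \left(-53 - 919\right) = 3703 \left(-972\right) = -3599316$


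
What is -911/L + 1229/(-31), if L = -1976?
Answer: -2400263/61256 ≈ -39.184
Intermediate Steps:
-911/L + 1229/(-31) = -911/(-1976) + 1229/(-31) = -911*(-1/1976) + 1229*(-1/31) = 911/1976 - 1229/31 = -2400263/61256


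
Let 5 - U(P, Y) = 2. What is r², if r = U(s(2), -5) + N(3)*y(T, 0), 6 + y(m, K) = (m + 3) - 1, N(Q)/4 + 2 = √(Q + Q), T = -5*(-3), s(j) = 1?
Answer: 18841 - 7480*√6 ≈ 518.82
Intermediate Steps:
T = 15
N(Q) = -8 + 4*√2*√Q (N(Q) = -8 + 4*√(Q + Q) = -8 + 4*√(2*Q) = -8 + 4*(√2*√Q) = -8 + 4*√2*√Q)
y(m, K) = -4 + m (y(m, K) = -6 + ((m + 3) - 1) = -6 + ((3 + m) - 1) = -6 + (2 + m) = -4 + m)
U(P, Y) = 3 (U(P, Y) = 5 - 1*2 = 5 - 2 = 3)
r = -85 + 44*√6 (r = 3 + (-8 + 4*√2*√3)*(-4 + 15) = 3 + (-8 + 4*√6)*11 = 3 + (-88 + 44*√6) = -85 + 44*√6 ≈ 22.778)
r² = (-85 + 44*√6)²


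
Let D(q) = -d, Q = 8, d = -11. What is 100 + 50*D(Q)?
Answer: 650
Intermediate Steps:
D(q) = 11 (D(q) = -1*(-11) = 11)
100 + 50*D(Q) = 100 + 50*11 = 100 + 550 = 650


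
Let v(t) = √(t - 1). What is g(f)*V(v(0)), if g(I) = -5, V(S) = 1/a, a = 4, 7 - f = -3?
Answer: -5/4 ≈ -1.2500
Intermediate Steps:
v(t) = √(-1 + t)
f = 10 (f = 7 - 1*(-3) = 7 + 3 = 10)
V(S) = ¼ (V(S) = 1/4 = ¼)
g(f)*V(v(0)) = -5*¼ = -5/4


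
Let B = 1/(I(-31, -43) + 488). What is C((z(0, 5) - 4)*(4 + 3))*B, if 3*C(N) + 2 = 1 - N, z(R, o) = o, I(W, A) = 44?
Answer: -2/399 ≈ -0.0050125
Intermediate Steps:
C(N) = -⅓ - N/3 (C(N) = -⅔ + (1 - N)/3 = -⅔ + (⅓ - N/3) = -⅓ - N/3)
B = 1/532 (B = 1/(44 + 488) = 1/532 ≈ 0.0018797)
C((z(0, 5) - 4)*(4 + 3))*B = (-⅓ - (5 - 4)*(4 + 3)/3)*(1/532) = (-⅓ - 7/3)*(1/532) = -8/3*1/532 = -2/399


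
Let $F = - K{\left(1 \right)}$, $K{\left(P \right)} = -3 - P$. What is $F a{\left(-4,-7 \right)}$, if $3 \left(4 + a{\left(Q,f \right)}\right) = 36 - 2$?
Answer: $\frac{88}{3} \approx 29.333$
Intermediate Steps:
$a{\left(Q,f \right)} = \frac{22}{3}$ ($a{\left(Q,f \right)} = -4 + \frac{36 - 2}{3} = -4 + \frac{1}{3} \cdot 34 = -4 + \frac{34}{3} = \frac{22}{3}$)
$F = 4$ ($F = - (-3 - 1) = \left(-1\right) \left(-4\right) = 4$)
$F a{\left(-4,-7 \right)} = 4 \cdot \frac{22}{3} = \frac{88}{3}$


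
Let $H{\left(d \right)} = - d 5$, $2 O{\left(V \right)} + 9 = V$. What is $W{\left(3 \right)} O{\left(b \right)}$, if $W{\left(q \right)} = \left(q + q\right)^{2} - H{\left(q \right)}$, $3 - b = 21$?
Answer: $- \frac{1377}{2} \approx -688.5$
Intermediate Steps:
$b = -18$ ($b = 3 - 21 = -18$)
$O{\left(V \right)} = - \frac{9}{2} + \frac{V}{2}$
$H{\left(d \right)} = - 5 d$
$W{\left(q \right)} = 4 q^{2} + 5 q$ ($W{\left(q \right)} = \left(q + q\right)^{2} - - 5 q = \left(2 q\right)^{2} + 5 q = 4 q^{2} + 5 q$)
$W{\left(3 \right)} O{\left(b \right)} = 3 \left(5 + 4 \cdot 3\right) \left(- \frac{9}{2} + \frac{1}{2} \left(-18\right)\right) = 3 \left(5 + 12\right) \left(- \frac{9}{2} - 9\right) = 3 \cdot 17 \left(- \frac{27}{2}\right) = 51 \left(- \frac{27}{2}\right) = - \frac{1377}{2}$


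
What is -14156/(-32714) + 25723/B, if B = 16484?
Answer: 537424863/269628788 ≈ 1.9932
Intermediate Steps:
-14156/(-32714) + 25723/B = -14156/(-32714) + 25723/16484 = -14156*(-1/32714) + 25723*(1/16484) = 7078/16357 + 25723/16484 = 537424863/269628788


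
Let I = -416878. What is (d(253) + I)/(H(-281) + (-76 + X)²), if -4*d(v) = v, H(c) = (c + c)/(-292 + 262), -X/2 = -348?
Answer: -25016475/23065124 ≈ -1.0846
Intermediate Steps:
X = 696 (X = -2*(-348) = 696)
H(c) = -c/15 (H(c) = (2*c)/(-30) = (2*c)*(-1/30) = -c/15)
d(v) = -v/4
(d(253) + I)/(H(-281) + (-76 + X)²) = (-¼*253 - 416878)/(-1/15*(-281) + (-76 + 696)²) = (-253/4 - 416878)/(281/15 + 620²) = -1667765/(4*(281/15 + 384400)) = -1667765/(4*5766281/15) = -1667765/4*15/5766281 = -25016475/23065124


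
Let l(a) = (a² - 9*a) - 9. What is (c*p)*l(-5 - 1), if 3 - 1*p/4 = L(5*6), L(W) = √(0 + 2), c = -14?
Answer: -13608 + 4536*√2 ≈ -7193.1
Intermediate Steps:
l(a) = -9 + a² - 9*a
L(W) = √2
p = 12 - 4*√2 ≈ 6.3431
(c*p)*l(-5 - 1) = (-14*(12 - 4*√2))*(-9 + (-5 - 1)² - 9*(-5 - 1)) = (-168 + 56*√2)*(-9 + (-6)² - 9*(-6)) = (-168 + 56*√2)*(-9 + 36 + 54) = (-168 + 56*√2)*81 = -13608 + 4536*√2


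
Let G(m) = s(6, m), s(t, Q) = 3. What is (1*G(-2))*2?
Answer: 6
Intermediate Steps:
G(m) = 3
(1*G(-2))*2 = (1*3)*2 = 3*2 = 6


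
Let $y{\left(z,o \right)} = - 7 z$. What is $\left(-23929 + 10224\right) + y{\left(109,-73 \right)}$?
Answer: $-14468$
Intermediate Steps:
$\left(-23929 + 10224\right) + y{\left(109,-73 \right)} = \left(-23929 + 10224\right) - 763 = -13705 - 763 = -14468$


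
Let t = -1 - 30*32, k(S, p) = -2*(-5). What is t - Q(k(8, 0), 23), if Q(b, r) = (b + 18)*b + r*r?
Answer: -1770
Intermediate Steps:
k(S, p) = 10
Q(b, r) = r**2 + b*(18 + b) (Q(b, r) = (18 + b)*b + r**2 = b*(18 + b) + r**2 = r**2 + b*(18 + b))
t = -961 (t = -1 - 960 = -961)
t - Q(k(8, 0), 23) = -961 - (10**2 + 23**2 + 18*10) = -961 - (100 + 529 + 180) = -961 - 1*809 = -961 - 809 = -1770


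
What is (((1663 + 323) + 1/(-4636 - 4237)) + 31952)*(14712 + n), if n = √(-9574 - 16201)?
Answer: 4430252115576/8873 + 1505659365*I*√1031/8873 ≈ 4.993e+8 + 5.4486e+6*I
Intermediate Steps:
n = 5*I*√1031 (n = √(-25775) = 5*I*√1031 ≈ 160.55*I)
(((1663 + 323) + 1/(-4636 - 4237)) + 31952)*(14712 + n) = (((1663 + 323) + 1/(-4636 - 4237)) + 31952)*(14712 + 5*I*√1031) = ((1986 + 1/(-8873)) + 31952)*(14712 + 5*I*√1031) = ((1986 - 1/8873) + 31952)*(14712 + 5*I*√1031) = (17621777/8873 + 31952)*(14712 + 5*I*√1031) = 301131873*(14712 + 5*I*√1031)/8873 = 4430252115576/8873 + 1505659365*I*√1031/8873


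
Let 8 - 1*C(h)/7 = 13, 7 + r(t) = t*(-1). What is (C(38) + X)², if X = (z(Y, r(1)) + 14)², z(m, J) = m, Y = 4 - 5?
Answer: 17956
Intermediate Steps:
r(t) = -7 - t (r(t) = -7 + t*(-1) = -7 - t)
C(h) = -35 (C(h) = 56 - 7*13 = 56 - 91 = -35)
Y = -1
X = 169 (X = (-1 + 14)² = 13² = 169)
(C(38) + X)² = (-35 + 169)² = 134² = 17956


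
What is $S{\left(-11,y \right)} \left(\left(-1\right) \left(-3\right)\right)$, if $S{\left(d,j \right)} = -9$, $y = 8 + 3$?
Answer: $-27$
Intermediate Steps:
$y = 11$
$S{\left(-11,y \right)} \left(\left(-1\right) \left(-3\right)\right) = - 9 \left(\left(-1\right) \left(-3\right)\right) = \left(-9\right) 3 = -27$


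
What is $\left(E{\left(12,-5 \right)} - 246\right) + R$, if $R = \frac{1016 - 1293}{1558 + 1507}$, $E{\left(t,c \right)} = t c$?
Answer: $- \frac{938167}{3065} \approx -306.09$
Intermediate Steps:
$E{\left(t,c \right)} = c t$
$R = - \frac{277}{3065} \approx -0.090375$
$\left(E{\left(12,-5 \right)} - 246\right) + R = \left(\left(-5\right) 12 - 246\right) - \frac{277}{3065} = \left(-60 - 246\right) - \frac{277}{3065} = -306 - \frac{277}{3065} = - \frac{938167}{3065}$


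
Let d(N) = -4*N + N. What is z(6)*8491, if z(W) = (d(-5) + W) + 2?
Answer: 195293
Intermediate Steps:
d(N) = -3*N
z(W) = 17 + W (z(W) = (-3*(-5) + W) + 2 = (15 + W) + 2 = 17 + W)
z(6)*8491 = (17 + 6)*8491 = 23*8491 = 195293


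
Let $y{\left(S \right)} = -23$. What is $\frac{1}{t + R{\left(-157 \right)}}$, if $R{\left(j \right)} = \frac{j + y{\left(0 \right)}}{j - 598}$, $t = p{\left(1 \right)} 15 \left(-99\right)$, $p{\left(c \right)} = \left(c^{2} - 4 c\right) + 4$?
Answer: $- \frac{151}{224199} \approx -0.00067351$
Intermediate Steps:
$p{\left(c \right)} = 4 + c^{2} - 4 c$
$t = -1485$ ($t = \left(4 + 1^{2} - 4\right) 15 \left(-99\right) = \left(4 + 1 - 4\right) 15 \left(-99\right) = 1 \cdot 15 \left(-99\right) = 15 \left(-99\right) = -1485$)
$R{\left(j \right)} = \frac{-23 + j}{-598 + j}$ ($R{\left(j \right)} = \frac{j - 23}{j - 598} = \frac{-23 + j}{-598 + j}$)
$\frac{1}{t + R{\left(-157 \right)}} = \frac{1}{-1485 + \frac{-23 - 157}{-598 - 157}} = \frac{1}{-1485 + \frac{1}{-755} \left(-180\right)} = \frac{1}{-1485 - - \frac{36}{151}} = \frac{1}{-1485 + \frac{36}{151}} = \frac{1}{- \frac{224199}{151}} = - \frac{151}{224199}$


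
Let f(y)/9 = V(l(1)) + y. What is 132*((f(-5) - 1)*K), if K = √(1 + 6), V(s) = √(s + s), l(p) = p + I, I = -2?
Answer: -6072*√7 + 1188*I*√14 ≈ -16065.0 + 4445.1*I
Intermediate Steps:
l(p) = -2 + p (l(p) = p - 2 = -2 + p)
V(s) = √2*√s (V(s) = √(2*s) = √2*√s)
f(y) = 9*y + 9*I*√2 (f(y) = 9*(√2*√(-2 + 1) + y) = 9*(√2*√(-1) + y) = 9*(√2*I + y) = 9*(I*√2 + y) = 9*(y + I*√2) = 9*y + 9*I*√2)
K = √7 ≈ 2.6458
132*((f(-5) - 1)*K) = 132*(((9*(-5) + 9*I*√2) - 1)*√7) = 132*(((-45 + 9*I*√2) - 1)*√7) = 132*((-46 + 9*I*√2)*√7) = 132*(√7*(-46 + 9*I*√2)) = 132*√7*(-46 + 9*I*√2)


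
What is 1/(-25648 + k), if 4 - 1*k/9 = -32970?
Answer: 1/271118 ≈ 3.6884e-6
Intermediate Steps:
k = 296766 (k = 36 - 9*(-32970) = 36 + 296730 = 296766)
1/(-25648 + k) = 1/(-25648 + 296766) = 1/271118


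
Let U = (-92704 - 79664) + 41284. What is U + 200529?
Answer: 69445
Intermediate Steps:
U = -131084 (U = -172368 + 41284 = -131084)
U + 200529 = -131084 + 200529 = 69445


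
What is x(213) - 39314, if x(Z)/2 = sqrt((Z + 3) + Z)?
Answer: -39314 + 2*sqrt(429) ≈ -39273.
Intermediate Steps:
x(Z) = 2*sqrt(3 + 2*Z) (x(Z) = 2*sqrt((Z + 3) + Z) = 2*sqrt((3 + Z) + Z) = 2*sqrt(3 + 2*Z))
x(213) - 39314 = 2*sqrt(3 + 2*213) - 39314 = 2*sqrt(3 + 426) - 39314 = 2*sqrt(429) - 39314 = -39314 + 2*sqrt(429)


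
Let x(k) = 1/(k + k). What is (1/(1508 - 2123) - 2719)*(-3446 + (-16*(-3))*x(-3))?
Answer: 5775730444/615 ≈ 9.3914e+6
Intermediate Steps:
x(k) = 1/(2*k)
(1/(1508 - 2123) - 2719)*(-3446 + (-16*(-3))*x(-3)) = (1/(1508 - 2123) - 2719)*(-3446 + (-16*(-3))*((½)/(-3))) = (1/(-615) - 2719)*(-3446 + 48*((½)*(-⅓))) = (-1/615 - 2719)*(-3446 + 48*(-⅙)) = -1672186*(-3446 - 8)/615 = -1672186/615*(-3454) = 5775730444/615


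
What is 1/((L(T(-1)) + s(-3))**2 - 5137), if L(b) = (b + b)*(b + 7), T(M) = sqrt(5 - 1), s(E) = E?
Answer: -1/4048 ≈ -0.00024704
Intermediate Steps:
T(M) = 2 (T(M) = sqrt(4) = 2)
L(b) = 2*b*(7 + b) (L(b) = (2*b)*(7 + b) = 2*b*(7 + b))
1/((L(T(-1)) + s(-3))**2 - 5137) = 1/((2*2*(7 + 2) - 3)**2 - 5137) = 1/((2*2*9 - 3)**2 - 5137) = 1/((36 - 3)**2 - 5137) = 1/(33**2 - 5137) = 1/(1089 - 5137) = 1/(-4048) = -1/4048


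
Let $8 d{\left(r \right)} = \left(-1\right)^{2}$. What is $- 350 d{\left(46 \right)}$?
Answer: $- \frac{175}{4} \approx -43.75$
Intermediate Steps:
$d{\left(r \right)} = \frac{1}{8}$ ($d{\left(r \right)} = \frac{\left(-1\right)^{2}}{8} = \frac{1}{8} \cdot 1 = \frac{1}{8}$)
$- 350 d{\left(46 \right)} = \left(-350\right) \frac{1}{8} = - \frac{175}{4}$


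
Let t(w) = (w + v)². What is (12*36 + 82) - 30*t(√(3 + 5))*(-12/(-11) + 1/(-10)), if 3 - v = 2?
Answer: 2711/11 - 1308*√2/11 ≈ 78.292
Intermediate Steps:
v = 1 (v = 3 - 1*2 = 3 - 2 = 1)
t(w) = (1 + w)² (t(w) = (w + 1)² = (1 + w)²)
(12*36 + 82) - 30*t(√(3 + 5))*(-12/(-11) + 1/(-10)) = (12*36 + 82) - 30*(1 + √(3 + 5))²*(-12/(-11) + 1/(-10)) = (432 + 82) - 30*(1 + √8)²*(-12*(-1/11) + 1*(-⅒)) = 514 - 30*(1 + 2*√2)²*(12/11 - ⅒) = 514 - 30*(1 + 2*√2)²*109/110 = 514 - 327*(1 + 2*√2)²/11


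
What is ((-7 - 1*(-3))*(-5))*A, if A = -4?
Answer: -80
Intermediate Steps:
((-7 - 1*(-3))*(-5))*A = ((-7 - 1*(-3))*(-5))*(-4) = ((-7 + 3)*(-5))*(-4) = -4*(-5)*(-4) = 20*(-4) = -80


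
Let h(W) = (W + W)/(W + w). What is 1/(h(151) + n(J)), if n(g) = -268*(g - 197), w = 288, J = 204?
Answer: -439/823262 ≈ -0.00053324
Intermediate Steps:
h(W) = 2*W/(288 + W) (h(W) = (W + W)/(W + 288) = (2*W)/(288 + W) = 2*W/(288 + W))
n(g) = 52796 - 268*g (n(g) = -268*(-197 + g) = 52796 - 268*g)
1/(h(151) + n(J)) = 1/(2*151/(288 + 151) + (52796 - 268*204)) = 1/(2*151/439 + (52796 - 54672)) = 1/(2*151*(1/439) - 1876) = 1/(302/439 - 1876) = 1/(-823262/439) = -439/823262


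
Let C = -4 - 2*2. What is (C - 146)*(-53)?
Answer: 8162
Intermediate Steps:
C = -8 (C = -4 - 4 = -8)
(C - 146)*(-53) = (-8 - 146)*(-53) = -154*(-53) = 8162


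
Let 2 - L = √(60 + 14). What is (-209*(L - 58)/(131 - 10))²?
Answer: 1158810/121 + 40432*√74/121 ≈ 12451.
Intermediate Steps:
L = 2 - √74 (L = 2 - √(60 + 14) = 2 - √74 ≈ -6.6023)
(-209*(L - 58)/(131 - 10))² = (-209*((2 - √74) - 58)/(131 - 10))² = (-(-1064/11 - 19*√74/11))² = (-209*(-56/121 - √74/121))² = (1064/11 + 19*√74/11)²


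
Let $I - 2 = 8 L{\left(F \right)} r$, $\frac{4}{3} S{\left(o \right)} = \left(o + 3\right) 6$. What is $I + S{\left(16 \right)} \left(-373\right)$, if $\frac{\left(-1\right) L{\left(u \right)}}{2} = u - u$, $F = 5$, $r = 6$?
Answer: $- \frac{63779}{2} \approx -31890.0$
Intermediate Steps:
$S{\left(o \right)} = \frac{27}{2} + \frac{9 o}{2}$ ($S{\left(o \right)} = \frac{3 \left(o + 3\right) 6}{4} = \frac{3 \left(3 + o\right) 6}{4} = \frac{3 \left(18 + 6 o\right)}{4} = \frac{27}{2} + \frac{9 o}{2}$)
$L{\left(u \right)} = 0$ ($L{\left(u \right)} = - 2 \left(u - u\right) = \left(-2\right) 0 = 0$)
$I = 2$ ($I = 2 + 8 \cdot 0 \cdot 6 = 2 + 0 \cdot 6 = 2 + 0 = 2$)
$I + S{\left(16 \right)} \left(-373\right) = 2 + \left(\frac{27}{2} + \frac{9}{2} \cdot 16\right) \left(-373\right) = 2 + \left(\frac{27}{2} + 72\right) \left(-373\right) = 2 + \frac{171}{2} \left(-373\right) = 2 - \frac{63783}{2} = - \frac{63779}{2}$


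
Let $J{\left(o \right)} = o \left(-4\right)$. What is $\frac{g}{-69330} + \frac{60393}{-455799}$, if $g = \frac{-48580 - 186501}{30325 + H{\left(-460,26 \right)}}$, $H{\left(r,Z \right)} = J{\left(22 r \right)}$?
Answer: $- \frac{14112223390511}{106546503112350} \approx -0.13245$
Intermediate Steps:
$J{\left(o \right)} = - 4 o$
$H{\left(r,Z \right)} = - 88 r$ ($H{\left(r,Z \right)} = - 4 \cdot 22 r = - 88 r$)
$g = - \frac{33583}{10115}$ ($g = \frac{-48580 - 186501}{30325 - -40480} = - \frac{235081}{30325 + 40480} = - \frac{235081}{70805} = \left(-235081\right) \frac{1}{70805} = - \frac{33583}{10115} \approx -3.3201$)
$\frac{g}{-69330} + \frac{60393}{-455799} = - \frac{33583}{10115 \left(-69330\right)} + \frac{60393}{-455799} = \left(- \frac{33583}{10115}\right) \left(- \frac{1}{69330}\right) + 60393 \left(- \frac{1}{455799}\right) = \frac{33583}{701272950} - \frac{20131}{151933} = - \frac{14112223390511}{106546503112350}$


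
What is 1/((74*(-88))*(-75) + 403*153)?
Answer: 1/550059 ≈ 1.8180e-6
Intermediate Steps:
1/((74*(-88))*(-75) + 403*153) = 1/(-6512*(-75) + 61659) = 1/(488400 + 61659) = 1/550059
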